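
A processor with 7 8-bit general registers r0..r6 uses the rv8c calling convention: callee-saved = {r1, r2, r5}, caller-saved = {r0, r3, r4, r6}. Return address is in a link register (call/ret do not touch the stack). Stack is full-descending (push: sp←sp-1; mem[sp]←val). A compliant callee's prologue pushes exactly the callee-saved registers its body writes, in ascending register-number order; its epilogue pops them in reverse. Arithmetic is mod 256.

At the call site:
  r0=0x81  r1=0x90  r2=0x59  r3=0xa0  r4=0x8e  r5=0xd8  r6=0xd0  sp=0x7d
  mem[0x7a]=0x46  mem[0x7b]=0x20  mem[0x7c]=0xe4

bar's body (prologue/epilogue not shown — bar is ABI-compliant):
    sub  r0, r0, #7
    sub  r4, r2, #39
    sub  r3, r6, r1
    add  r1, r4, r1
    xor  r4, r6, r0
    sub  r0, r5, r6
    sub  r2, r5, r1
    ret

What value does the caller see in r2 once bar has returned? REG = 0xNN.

prologue: push r1 → mem[0x7c]=0x90, sp=0x7c
prologue: push r2 → mem[0x7b]=0x59, sp=0x7b
body[0] sub  r0, r0, #7 → r0=0x7a
body[1] sub  r4, r2, #39 → r4=0x32
body[2] sub  r3, r6, r1 → r3=0x40
body[3] add  r1, r4, r1 → r1=0xc2
body[4] xor  r4, r6, r0 → r4=0xaa
body[5] sub  r0, r5, r6 → r0=0x08
body[6] sub  r2, r5, r1 → r2=0x16
epilogue: pop r2=0x59, sp=0x7c
epilogue: pop r1=0x90, sp=0x7d
r2 is callee-saved → restored

REG = 0x59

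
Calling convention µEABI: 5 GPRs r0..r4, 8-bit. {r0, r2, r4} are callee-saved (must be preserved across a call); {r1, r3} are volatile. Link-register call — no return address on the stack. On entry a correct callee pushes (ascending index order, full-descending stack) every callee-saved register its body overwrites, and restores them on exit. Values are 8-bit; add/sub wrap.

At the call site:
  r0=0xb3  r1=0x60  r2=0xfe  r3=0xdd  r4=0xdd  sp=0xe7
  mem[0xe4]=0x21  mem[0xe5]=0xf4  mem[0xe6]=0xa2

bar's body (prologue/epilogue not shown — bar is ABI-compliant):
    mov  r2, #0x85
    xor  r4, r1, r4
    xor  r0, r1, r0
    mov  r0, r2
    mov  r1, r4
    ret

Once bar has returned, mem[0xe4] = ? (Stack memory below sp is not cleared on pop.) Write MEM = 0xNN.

prologue: push r0 -> mem[0xe6]=0xb3, sp=0xe6
prologue: push r2 -> mem[0xe5]=0xfe, sp=0xe5
prologue: push r4 -> mem[0xe4]=0xdd, sp=0xe4
body[0] mov  r2, #0x85 -> r2=0x85
body[1] xor  r4, r1, r4 -> r4=0xbd
body[2] xor  r0, r1, r0 -> r0=0xd3
body[3] mov  r0, r2 -> r0=0x85
body[4] mov  r1, r4 -> r1=0xbd
epilogue: pop r4=0xdd, sp=0xe5
epilogue: pop r2=0xfe, sp=0xe6
epilogue: pop r0=0xb3, sp=0xe7
prologue pushed ['r0', 'r2', 'r4'] at ['0xe6', '0xe5', '0xe4']

MEM = 0xdd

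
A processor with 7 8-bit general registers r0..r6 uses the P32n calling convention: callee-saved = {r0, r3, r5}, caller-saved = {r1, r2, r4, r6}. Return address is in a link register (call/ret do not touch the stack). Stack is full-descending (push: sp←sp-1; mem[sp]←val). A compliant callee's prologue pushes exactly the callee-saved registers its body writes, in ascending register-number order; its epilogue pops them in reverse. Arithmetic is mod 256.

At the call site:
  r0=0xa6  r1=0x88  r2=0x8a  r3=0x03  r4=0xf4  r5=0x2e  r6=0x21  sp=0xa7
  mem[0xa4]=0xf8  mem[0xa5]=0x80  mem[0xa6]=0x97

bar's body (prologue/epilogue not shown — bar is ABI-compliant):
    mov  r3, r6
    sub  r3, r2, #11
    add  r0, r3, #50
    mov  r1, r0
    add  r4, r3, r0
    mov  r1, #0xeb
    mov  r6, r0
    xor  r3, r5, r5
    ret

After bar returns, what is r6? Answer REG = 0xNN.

REG = 0xb1

prologue: push r0 -> mem[0xa6]=0xa6, sp=0xa6
prologue: push r3 -> mem[0xa5]=0x03, sp=0xa5
body[0] mov  r3, r6 -> r3=0x21
body[1] sub  r3, r2, #11 -> r3=0x7f
body[2] add  r0, r3, #50 -> r0=0xb1
body[3] mov  r1, r0 -> r1=0xb1
body[4] add  r4, r3, r0 -> r4=0x30
body[5] mov  r1, #0xeb -> r1=0xeb
body[6] mov  r6, r0 -> r6=0xb1
body[7] xor  r3, r5, r5 -> r3=0x00
epilogue: pop r3=0x03, sp=0xa6
epilogue: pop r0=0xa6, sp=0xa7
r6 is caller-saved -> body value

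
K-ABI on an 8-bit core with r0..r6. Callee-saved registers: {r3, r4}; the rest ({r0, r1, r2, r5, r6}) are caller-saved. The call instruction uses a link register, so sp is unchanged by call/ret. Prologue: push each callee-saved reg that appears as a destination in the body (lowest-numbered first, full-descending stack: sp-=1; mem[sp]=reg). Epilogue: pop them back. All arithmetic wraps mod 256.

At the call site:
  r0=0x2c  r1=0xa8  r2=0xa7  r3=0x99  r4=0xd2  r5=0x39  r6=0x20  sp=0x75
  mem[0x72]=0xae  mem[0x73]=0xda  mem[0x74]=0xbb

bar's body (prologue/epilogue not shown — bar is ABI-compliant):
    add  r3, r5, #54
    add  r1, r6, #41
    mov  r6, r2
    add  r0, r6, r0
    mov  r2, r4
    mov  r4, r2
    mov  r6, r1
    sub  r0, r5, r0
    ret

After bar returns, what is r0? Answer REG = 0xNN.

REG = 0x66

prologue: push r3 -> mem[0x74]=0x99, sp=0x74
prologue: push r4 -> mem[0x73]=0xd2, sp=0x73
body[0] add  r3, r5, #54 -> r3=0x6f
body[1] add  r1, r6, #41 -> r1=0x49
body[2] mov  r6, r2 -> r6=0xa7
body[3] add  r0, r6, r0 -> r0=0xd3
body[4] mov  r2, r4 -> r2=0xd2
body[5] mov  r4, r2 -> r4=0xd2
body[6] mov  r6, r1 -> r6=0x49
body[7] sub  r0, r5, r0 -> r0=0x66
epilogue: pop r4=0xd2, sp=0x74
epilogue: pop r3=0x99, sp=0x75
r0 is caller-saved -> body value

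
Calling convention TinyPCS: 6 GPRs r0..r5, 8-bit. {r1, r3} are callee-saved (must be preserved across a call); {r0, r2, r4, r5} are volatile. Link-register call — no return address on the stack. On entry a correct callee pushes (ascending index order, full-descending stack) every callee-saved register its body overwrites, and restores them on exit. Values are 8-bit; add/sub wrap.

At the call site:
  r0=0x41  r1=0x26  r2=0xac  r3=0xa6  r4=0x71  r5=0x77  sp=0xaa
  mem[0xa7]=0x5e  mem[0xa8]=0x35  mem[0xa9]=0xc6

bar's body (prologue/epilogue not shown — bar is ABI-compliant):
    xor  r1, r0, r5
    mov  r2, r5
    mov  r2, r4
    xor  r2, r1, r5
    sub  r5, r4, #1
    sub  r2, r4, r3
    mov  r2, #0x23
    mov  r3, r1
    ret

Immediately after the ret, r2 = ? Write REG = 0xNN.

prologue: push r1 -> mem[0xa9]=0x26, sp=0xa9
prologue: push r3 -> mem[0xa8]=0xa6, sp=0xa8
body[0] xor  r1, r0, r5 -> r1=0x36
body[1] mov  r2, r5 -> r2=0x77
body[2] mov  r2, r4 -> r2=0x71
body[3] xor  r2, r1, r5 -> r2=0x41
body[4] sub  r5, r4, #1 -> r5=0x70
body[5] sub  r2, r4, r3 -> r2=0xcb
body[6] mov  r2, #0x23 -> r2=0x23
body[7] mov  r3, r1 -> r3=0x36
epilogue: pop r3=0xa6, sp=0xa9
epilogue: pop r1=0x26, sp=0xaa
r2 is caller-saved -> body value

REG = 0x23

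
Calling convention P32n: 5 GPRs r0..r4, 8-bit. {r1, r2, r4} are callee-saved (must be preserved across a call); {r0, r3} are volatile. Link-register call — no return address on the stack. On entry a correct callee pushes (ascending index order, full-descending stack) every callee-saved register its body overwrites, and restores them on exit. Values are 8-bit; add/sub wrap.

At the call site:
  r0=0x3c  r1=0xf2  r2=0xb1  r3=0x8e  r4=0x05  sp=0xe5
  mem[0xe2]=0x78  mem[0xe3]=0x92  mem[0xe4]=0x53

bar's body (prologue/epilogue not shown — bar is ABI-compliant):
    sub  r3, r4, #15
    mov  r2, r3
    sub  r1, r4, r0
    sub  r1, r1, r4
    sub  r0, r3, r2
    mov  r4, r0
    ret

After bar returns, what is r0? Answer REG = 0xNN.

prologue: push r1 -> mem[0xe4]=0xf2, sp=0xe4
prologue: push r2 -> mem[0xe3]=0xb1, sp=0xe3
prologue: push r4 -> mem[0xe2]=0x05, sp=0xe2
body[0] sub  r3, r4, #15 -> r3=0xf6
body[1] mov  r2, r3 -> r2=0xf6
body[2] sub  r1, r4, r0 -> r1=0xc9
body[3] sub  r1, r1, r4 -> r1=0xc4
body[4] sub  r0, r3, r2 -> r0=0x00
body[5] mov  r4, r0 -> r4=0x00
epilogue: pop r4=0x05, sp=0xe3
epilogue: pop r2=0xb1, sp=0xe4
epilogue: pop r1=0xf2, sp=0xe5
r0 is caller-saved -> body value

REG = 0x00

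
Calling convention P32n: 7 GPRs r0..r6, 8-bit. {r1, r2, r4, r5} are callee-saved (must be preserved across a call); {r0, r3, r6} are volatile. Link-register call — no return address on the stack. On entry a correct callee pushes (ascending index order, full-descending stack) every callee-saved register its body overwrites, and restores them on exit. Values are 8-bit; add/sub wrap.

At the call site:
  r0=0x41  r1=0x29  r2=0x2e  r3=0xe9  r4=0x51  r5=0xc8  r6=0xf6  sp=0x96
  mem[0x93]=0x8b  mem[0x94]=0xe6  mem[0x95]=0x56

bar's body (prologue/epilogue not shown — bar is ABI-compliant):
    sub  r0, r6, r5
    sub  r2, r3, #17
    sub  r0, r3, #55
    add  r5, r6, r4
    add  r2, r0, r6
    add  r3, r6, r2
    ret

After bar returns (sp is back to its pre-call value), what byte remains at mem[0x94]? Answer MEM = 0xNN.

prologue: push r2 -> mem[0x95]=0x2e, sp=0x95
prologue: push r5 -> mem[0x94]=0xc8, sp=0x94
body[0] sub  r0, r6, r5 -> r0=0x2e
body[1] sub  r2, r3, #17 -> r2=0xd8
body[2] sub  r0, r3, #55 -> r0=0xb2
body[3] add  r5, r6, r4 -> r5=0x47
body[4] add  r2, r0, r6 -> r2=0xa8
body[5] add  r3, r6, r2 -> r3=0x9e
epilogue: pop r5=0xc8, sp=0x95
epilogue: pop r2=0x2e, sp=0x96
prologue pushed ['r2', 'r5'] at ['0x95', '0x94']

MEM = 0xc8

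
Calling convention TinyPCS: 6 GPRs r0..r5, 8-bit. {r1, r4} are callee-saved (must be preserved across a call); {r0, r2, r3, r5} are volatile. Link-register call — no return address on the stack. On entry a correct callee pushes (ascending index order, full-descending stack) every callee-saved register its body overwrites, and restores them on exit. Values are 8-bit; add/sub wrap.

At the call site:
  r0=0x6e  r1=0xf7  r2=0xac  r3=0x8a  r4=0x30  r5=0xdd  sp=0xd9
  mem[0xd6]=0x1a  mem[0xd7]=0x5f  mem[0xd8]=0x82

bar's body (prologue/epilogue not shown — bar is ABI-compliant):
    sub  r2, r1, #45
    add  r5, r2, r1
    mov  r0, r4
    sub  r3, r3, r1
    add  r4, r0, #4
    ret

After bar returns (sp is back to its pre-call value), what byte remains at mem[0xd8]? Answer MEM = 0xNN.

prologue: push r4 → mem[0xd8]=0x30, sp=0xd8
body[0] sub  r2, r1, #45 → r2=0xca
body[1] add  r5, r2, r1 → r5=0xc1
body[2] mov  r0, r4 → r0=0x30
body[3] sub  r3, r3, r1 → r3=0x93
body[4] add  r4, r0, #4 → r4=0x34
epilogue: pop r4=0x30, sp=0xd9
prologue pushed ['r4'] at ['0xd8']

MEM = 0x30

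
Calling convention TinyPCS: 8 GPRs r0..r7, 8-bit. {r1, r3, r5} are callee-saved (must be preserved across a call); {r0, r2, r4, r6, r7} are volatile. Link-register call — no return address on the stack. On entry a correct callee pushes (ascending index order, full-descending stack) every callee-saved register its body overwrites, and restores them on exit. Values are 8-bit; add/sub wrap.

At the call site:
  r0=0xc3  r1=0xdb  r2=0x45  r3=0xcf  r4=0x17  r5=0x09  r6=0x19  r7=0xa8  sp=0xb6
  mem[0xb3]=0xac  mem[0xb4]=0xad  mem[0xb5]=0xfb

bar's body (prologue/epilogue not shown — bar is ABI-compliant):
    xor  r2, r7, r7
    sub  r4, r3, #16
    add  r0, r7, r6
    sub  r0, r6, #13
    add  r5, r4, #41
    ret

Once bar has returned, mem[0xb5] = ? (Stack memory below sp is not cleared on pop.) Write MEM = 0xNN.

MEM = 0x09

prologue: push r5 -> mem[0xb5]=0x09, sp=0xb5
body[0] xor  r2, r7, r7 -> r2=0x00
body[1] sub  r4, r3, #16 -> r4=0xbf
body[2] add  r0, r7, r6 -> r0=0xc1
body[3] sub  r0, r6, #13 -> r0=0x0c
body[4] add  r5, r4, #41 -> r5=0xe8
epilogue: pop r5=0x09, sp=0xb6
prologue pushed ['r5'] at ['0xb5']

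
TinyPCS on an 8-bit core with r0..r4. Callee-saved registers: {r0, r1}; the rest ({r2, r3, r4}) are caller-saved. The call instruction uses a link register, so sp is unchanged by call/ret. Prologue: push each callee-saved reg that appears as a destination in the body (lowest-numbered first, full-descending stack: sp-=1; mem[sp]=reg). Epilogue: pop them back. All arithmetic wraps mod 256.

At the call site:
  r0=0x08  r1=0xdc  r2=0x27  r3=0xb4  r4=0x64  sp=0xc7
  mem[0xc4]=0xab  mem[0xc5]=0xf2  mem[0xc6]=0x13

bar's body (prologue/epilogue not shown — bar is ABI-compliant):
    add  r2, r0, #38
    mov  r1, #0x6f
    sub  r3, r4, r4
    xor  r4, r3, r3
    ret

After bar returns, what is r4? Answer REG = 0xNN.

prologue: push r1 → mem[0xc6]=0xdc, sp=0xc6
body[0] add  r2, r0, #38 → r2=0x2e
body[1] mov  r1, #0x6f → r1=0x6f
body[2] sub  r3, r4, r4 → r3=0x00
body[3] xor  r4, r3, r3 → r4=0x00
epilogue: pop r1=0xdc, sp=0xc7
r4 is caller-saved → body value

REG = 0x00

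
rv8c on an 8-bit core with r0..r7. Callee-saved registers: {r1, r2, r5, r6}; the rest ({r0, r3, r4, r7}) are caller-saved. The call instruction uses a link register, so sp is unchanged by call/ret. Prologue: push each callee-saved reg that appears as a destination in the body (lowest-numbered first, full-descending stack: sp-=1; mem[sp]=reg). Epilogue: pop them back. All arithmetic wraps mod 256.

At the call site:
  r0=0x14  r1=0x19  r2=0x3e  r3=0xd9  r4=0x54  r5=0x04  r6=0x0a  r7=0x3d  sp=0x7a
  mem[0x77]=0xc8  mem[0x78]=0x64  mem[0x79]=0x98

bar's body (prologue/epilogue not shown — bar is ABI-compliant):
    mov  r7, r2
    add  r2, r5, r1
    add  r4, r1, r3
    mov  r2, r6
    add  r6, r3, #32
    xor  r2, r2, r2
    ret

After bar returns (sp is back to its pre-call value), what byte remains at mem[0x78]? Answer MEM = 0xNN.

MEM = 0x0a

prologue: push r2 -> mem[0x79]=0x3e, sp=0x79
prologue: push r6 -> mem[0x78]=0x0a, sp=0x78
body[0] mov  r7, r2 -> r7=0x3e
body[1] add  r2, r5, r1 -> r2=0x1d
body[2] add  r4, r1, r3 -> r4=0xf2
body[3] mov  r2, r6 -> r2=0x0a
body[4] add  r6, r3, #32 -> r6=0xf9
body[5] xor  r2, r2, r2 -> r2=0x00
epilogue: pop r6=0x0a, sp=0x79
epilogue: pop r2=0x3e, sp=0x7a
prologue pushed ['r2', 'r6'] at ['0x79', '0x78']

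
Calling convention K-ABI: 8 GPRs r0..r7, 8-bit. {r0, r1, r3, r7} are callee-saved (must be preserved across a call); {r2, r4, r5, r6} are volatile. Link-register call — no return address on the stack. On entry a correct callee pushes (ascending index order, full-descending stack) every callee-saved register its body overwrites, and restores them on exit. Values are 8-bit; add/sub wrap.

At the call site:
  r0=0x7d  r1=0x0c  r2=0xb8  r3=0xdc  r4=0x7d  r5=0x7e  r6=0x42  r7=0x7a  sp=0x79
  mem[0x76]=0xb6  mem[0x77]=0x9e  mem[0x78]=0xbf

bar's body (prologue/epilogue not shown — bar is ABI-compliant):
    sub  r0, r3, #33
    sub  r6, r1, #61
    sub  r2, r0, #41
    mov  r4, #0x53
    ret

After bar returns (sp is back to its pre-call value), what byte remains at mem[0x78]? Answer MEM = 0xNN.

prologue: push r0 → mem[0x78]=0x7d, sp=0x78
body[0] sub  r0, r3, #33 → r0=0xbb
body[1] sub  r6, r1, #61 → r6=0xcf
body[2] sub  r2, r0, #41 → r2=0x92
body[3] mov  r4, #0x53 → r4=0x53
epilogue: pop r0=0x7d, sp=0x79
prologue pushed ['r0'] at ['0x78']

MEM = 0x7d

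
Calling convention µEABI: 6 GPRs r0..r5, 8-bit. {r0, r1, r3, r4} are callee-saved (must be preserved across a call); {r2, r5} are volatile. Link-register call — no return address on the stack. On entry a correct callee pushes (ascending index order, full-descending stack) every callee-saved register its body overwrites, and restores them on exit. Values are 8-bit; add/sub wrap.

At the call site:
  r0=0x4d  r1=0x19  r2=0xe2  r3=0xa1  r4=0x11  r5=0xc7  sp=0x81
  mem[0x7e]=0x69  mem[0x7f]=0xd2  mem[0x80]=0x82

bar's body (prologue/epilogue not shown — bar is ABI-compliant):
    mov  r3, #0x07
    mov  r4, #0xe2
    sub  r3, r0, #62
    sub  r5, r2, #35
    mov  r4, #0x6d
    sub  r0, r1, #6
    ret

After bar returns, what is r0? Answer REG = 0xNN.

REG = 0x4d

prologue: push r0 -> mem[0x80]=0x4d, sp=0x80
prologue: push r3 -> mem[0x7f]=0xa1, sp=0x7f
prologue: push r4 -> mem[0x7e]=0x11, sp=0x7e
body[0] mov  r3, #0x07 -> r3=0x07
body[1] mov  r4, #0xe2 -> r4=0xe2
body[2] sub  r3, r0, #62 -> r3=0x0f
body[3] sub  r5, r2, #35 -> r5=0xbf
body[4] mov  r4, #0x6d -> r4=0x6d
body[5] sub  r0, r1, #6 -> r0=0x13
epilogue: pop r4=0x11, sp=0x7f
epilogue: pop r3=0xa1, sp=0x80
epilogue: pop r0=0x4d, sp=0x81
r0 is callee-saved -> restored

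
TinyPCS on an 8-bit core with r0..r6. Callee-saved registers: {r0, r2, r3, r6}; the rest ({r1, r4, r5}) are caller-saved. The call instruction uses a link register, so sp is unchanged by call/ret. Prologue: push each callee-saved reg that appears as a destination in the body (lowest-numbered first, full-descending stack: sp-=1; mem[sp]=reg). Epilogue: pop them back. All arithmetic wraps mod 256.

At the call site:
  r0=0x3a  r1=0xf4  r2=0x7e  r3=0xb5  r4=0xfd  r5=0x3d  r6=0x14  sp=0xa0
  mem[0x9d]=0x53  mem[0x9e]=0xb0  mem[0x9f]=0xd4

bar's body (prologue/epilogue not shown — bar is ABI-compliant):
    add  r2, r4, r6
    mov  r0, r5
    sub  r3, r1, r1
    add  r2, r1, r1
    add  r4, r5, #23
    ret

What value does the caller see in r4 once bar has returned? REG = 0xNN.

REG = 0x54

prologue: push r0 -> mem[0x9f]=0x3a, sp=0x9f
prologue: push r2 -> mem[0x9e]=0x7e, sp=0x9e
prologue: push r3 -> mem[0x9d]=0xb5, sp=0x9d
body[0] add  r2, r4, r6 -> r2=0x11
body[1] mov  r0, r5 -> r0=0x3d
body[2] sub  r3, r1, r1 -> r3=0x00
body[3] add  r2, r1, r1 -> r2=0xe8
body[4] add  r4, r5, #23 -> r4=0x54
epilogue: pop r3=0xb5, sp=0x9e
epilogue: pop r2=0x7e, sp=0x9f
epilogue: pop r0=0x3a, sp=0xa0
r4 is caller-saved -> body value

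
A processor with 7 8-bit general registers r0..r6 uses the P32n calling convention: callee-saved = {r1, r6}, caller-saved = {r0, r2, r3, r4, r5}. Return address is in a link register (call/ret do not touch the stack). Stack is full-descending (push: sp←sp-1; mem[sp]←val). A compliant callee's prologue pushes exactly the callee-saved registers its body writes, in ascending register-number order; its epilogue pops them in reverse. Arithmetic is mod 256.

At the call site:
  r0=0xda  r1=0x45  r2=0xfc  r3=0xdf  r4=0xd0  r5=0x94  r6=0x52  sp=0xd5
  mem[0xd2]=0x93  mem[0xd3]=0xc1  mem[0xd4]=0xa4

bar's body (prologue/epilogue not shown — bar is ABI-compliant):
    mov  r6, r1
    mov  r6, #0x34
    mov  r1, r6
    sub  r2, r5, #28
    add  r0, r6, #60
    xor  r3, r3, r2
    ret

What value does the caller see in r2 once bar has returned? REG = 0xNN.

REG = 0x78

prologue: push r1 → mem[0xd4]=0x45, sp=0xd4
prologue: push r6 → mem[0xd3]=0x52, sp=0xd3
body[0] mov  r6, r1 → r6=0x45
body[1] mov  r6, #0x34 → r6=0x34
body[2] mov  r1, r6 → r1=0x34
body[3] sub  r2, r5, #28 → r2=0x78
body[4] add  r0, r6, #60 → r0=0x70
body[5] xor  r3, r3, r2 → r3=0xa7
epilogue: pop r6=0x52, sp=0xd4
epilogue: pop r1=0x45, sp=0xd5
r2 is caller-saved → body value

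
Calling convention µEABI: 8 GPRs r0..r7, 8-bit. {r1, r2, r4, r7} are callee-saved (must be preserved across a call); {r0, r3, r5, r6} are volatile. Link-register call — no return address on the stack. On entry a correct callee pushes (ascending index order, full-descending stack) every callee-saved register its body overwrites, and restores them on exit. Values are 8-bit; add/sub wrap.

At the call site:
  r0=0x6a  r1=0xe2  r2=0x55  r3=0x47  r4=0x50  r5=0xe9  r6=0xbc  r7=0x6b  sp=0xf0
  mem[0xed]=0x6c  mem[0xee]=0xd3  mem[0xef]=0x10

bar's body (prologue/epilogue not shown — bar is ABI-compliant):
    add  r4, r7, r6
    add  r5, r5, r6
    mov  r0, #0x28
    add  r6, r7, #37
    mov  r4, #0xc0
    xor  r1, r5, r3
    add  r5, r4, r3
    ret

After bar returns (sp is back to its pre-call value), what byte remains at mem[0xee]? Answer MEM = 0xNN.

prologue: push r1 -> mem[0xef]=0xe2, sp=0xef
prologue: push r4 -> mem[0xee]=0x50, sp=0xee
body[0] add  r4, r7, r6 -> r4=0x27
body[1] add  r5, r5, r6 -> r5=0xa5
body[2] mov  r0, #0x28 -> r0=0x28
body[3] add  r6, r7, #37 -> r6=0x90
body[4] mov  r4, #0xc0 -> r4=0xc0
body[5] xor  r1, r5, r3 -> r1=0xe2
body[6] add  r5, r4, r3 -> r5=0x07
epilogue: pop r4=0x50, sp=0xef
epilogue: pop r1=0xe2, sp=0xf0
prologue pushed ['r1', 'r4'] at ['0xef', '0xee']

MEM = 0x50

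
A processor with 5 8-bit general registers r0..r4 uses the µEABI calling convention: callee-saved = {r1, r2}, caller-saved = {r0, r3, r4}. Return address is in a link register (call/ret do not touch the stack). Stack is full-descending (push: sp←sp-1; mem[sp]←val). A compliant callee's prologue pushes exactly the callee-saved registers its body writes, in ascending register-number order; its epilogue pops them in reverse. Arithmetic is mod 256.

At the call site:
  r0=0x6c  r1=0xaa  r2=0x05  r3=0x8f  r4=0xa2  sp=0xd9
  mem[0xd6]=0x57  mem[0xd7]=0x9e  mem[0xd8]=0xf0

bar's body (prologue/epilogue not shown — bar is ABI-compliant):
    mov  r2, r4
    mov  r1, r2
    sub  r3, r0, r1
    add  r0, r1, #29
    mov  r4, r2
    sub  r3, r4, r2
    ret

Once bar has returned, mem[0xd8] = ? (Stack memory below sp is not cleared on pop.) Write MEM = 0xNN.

MEM = 0xaa

prologue: push r1 → mem[0xd8]=0xaa, sp=0xd8
prologue: push r2 → mem[0xd7]=0x05, sp=0xd7
body[0] mov  r2, r4 → r2=0xa2
body[1] mov  r1, r2 → r1=0xa2
body[2] sub  r3, r0, r1 → r3=0xca
body[3] add  r0, r1, #29 → r0=0xbf
body[4] mov  r4, r2 → r4=0xa2
body[5] sub  r3, r4, r2 → r3=0x00
epilogue: pop r2=0x05, sp=0xd8
epilogue: pop r1=0xaa, sp=0xd9
prologue pushed ['r1', 'r2'] at ['0xd8', '0xd7']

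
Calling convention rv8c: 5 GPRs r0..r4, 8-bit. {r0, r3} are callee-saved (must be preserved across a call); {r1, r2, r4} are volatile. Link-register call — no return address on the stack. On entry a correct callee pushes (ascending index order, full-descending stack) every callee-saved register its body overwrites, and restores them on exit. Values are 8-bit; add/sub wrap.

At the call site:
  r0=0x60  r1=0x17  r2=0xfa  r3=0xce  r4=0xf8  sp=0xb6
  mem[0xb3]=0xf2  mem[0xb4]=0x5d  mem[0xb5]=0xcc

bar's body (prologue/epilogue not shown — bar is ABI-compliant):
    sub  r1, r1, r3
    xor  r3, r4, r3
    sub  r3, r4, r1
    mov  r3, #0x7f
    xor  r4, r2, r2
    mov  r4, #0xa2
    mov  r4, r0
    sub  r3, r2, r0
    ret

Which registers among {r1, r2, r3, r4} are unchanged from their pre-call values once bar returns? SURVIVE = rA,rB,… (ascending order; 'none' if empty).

SURVIVE = r2,r3

prologue: push r3 → mem[0xb5]=0xce, sp=0xb5
body[0] sub  r1, r1, r3 → r1=0x49
body[1] xor  r3, r4, r3 → r3=0x36
body[2] sub  r3, r4, r1 → r3=0xaf
body[3] mov  r3, #0x7f → r3=0x7f
body[4] xor  r4, r2, r2 → r4=0x00
body[5] mov  r4, #0xa2 → r4=0xa2
body[6] mov  r4, r0 → r4=0x60
body[7] sub  r3, r2, r0 → r3=0x9a
epilogue: pop r3=0xce, sp=0xb6
r1: caller-saved, written=True
r2: caller-saved, written=False
r3: callee-saved, written=True
r4: caller-saved, written=True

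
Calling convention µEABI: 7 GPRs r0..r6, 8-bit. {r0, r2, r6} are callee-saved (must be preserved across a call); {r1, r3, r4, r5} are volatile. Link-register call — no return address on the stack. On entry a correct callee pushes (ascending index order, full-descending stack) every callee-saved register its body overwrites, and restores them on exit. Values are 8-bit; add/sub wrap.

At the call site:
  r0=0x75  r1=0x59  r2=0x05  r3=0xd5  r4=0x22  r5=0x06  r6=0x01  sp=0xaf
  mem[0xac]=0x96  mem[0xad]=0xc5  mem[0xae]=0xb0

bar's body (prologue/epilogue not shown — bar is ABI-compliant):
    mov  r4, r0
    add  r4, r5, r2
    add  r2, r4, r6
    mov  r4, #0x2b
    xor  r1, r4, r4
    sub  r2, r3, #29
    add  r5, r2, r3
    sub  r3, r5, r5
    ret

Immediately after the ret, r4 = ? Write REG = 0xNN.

prologue: push r2 -> mem[0xae]=0x05, sp=0xae
body[0] mov  r4, r0 -> r4=0x75
body[1] add  r4, r5, r2 -> r4=0x0b
body[2] add  r2, r4, r6 -> r2=0x0c
body[3] mov  r4, #0x2b -> r4=0x2b
body[4] xor  r1, r4, r4 -> r1=0x00
body[5] sub  r2, r3, #29 -> r2=0xb8
body[6] add  r5, r2, r3 -> r5=0x8d
body[7] sub  r3, r5, r5 -> r3=0x00
epilogue: pop r2=0x05, sp=0xaf
r4 is caller-saved -> body value

REG = 0x2b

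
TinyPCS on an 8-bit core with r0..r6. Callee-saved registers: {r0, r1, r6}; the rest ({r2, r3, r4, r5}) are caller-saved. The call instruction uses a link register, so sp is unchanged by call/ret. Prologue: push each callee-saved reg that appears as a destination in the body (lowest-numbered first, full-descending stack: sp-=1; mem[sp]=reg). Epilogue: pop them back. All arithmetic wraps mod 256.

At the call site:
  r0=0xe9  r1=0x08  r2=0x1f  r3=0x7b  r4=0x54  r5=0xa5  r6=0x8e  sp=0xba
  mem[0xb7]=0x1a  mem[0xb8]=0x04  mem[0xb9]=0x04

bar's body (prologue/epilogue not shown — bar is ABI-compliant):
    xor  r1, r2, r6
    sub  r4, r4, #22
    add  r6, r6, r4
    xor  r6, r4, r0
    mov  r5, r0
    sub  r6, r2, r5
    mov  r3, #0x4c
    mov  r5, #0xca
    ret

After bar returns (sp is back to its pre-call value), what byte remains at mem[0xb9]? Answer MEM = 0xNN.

prologue: push r1 → mem[0xb9]=0x08, sp=0xb9
prologue: push r6 → mem[0xb8]=0x8e, sp=0xb8
body[0] xor  r1, r2, r6 → r1=0x91
body[1] sub  r4, r4, #22 → r4=0x3e
body[2] add  r6, r6, r4 → r6=0xcc
body[3] xor  r6, r4, r0 → r6=0xd7
body[4] mov  r5, r0 → r5=0xe9
body[5] sub  r6, r2, r5 → r6=0x36
body[6] mov  r3, #0x4c → r3=0x4c
body[7] mov  r5, #0xca → r5=0xca
epilogue: pop r6=0x8e, sp=0xb9
epilogue: pop r1=0x08, sp=0xba
prologue pushed ['r1', 'r6'] at ['0xb9', '0xb8']

MEM = 0x08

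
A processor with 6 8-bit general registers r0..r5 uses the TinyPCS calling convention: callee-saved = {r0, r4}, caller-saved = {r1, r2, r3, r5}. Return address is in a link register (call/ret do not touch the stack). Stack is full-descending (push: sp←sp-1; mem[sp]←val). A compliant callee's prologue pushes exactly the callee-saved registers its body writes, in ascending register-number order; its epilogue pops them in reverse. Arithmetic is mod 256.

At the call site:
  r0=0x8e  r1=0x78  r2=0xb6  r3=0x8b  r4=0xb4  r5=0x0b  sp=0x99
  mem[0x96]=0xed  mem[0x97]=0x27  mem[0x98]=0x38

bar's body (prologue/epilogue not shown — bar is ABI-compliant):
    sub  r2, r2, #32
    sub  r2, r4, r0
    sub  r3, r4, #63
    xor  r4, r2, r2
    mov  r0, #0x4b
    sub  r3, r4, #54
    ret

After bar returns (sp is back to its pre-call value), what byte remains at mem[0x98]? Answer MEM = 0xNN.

prologue: push r0 → mem[0x98]=0x8e, sp=0x98
prologue: push r4 → mem[0x97]=0xb4, sp=0x97
body[0] sub  r2, r2, #32 → r2=0x96
body[1] sub  r2, r4, r0 → r2=0x26
body[2] sub  r3, r4, #63 → r3=0x75
body[3] xor  r4, r2, r2 → r4=0x00
body[4] mov  r0, #0x4b → r0=0x4b
body[5] sub  r3, r4, #54 → r3=0xca
epilogue: pop r4=0xb4, sp=0x98
epilogue: pop r0=0x8e, sp=0x99
prologue pushed ['r0', 'r4'] at ['0x98', '0x97']

MEM = 0x8e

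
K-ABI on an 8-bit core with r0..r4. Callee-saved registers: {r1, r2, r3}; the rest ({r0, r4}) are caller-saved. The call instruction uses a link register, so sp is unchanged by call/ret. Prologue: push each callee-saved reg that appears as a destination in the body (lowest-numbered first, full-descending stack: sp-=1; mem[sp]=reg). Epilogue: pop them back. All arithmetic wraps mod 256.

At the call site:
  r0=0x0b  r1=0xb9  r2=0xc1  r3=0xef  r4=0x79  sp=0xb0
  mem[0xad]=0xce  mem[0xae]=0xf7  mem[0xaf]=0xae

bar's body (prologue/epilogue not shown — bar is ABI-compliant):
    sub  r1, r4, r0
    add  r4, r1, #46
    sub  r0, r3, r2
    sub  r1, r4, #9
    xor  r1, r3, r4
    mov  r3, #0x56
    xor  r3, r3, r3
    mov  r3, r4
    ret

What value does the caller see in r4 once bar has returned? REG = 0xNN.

REG = 0x9c

prologue: push r1 → mem[0xaf]=0xb9, sp=0xaf
prologue: push r3 → mem[0xae]=0xef, sp=0xae
body[0] sub  r1, r4, r0 → r1=0x6e
body[1] add  r4, r1, #46 → r4=0x9c
body[2] sub  r0, r3, r2 → r0=0x2e
body[3] sub  r1, r4, #9 → r1=0x93
body[4] xor  r1, r3, r4 → r1=0x73
body[5] mov  r3, #0x56 → r3=0x56
body[6] xor  r3, r3, r3 → r3=0x00
body[7] mov  r3, r4 → r3=0x9c
epilogue: pop r3=0xef, sp=0xaf
epilogue: pop r1=0xb9, sp=0xb0
r4 is caller-saved → body value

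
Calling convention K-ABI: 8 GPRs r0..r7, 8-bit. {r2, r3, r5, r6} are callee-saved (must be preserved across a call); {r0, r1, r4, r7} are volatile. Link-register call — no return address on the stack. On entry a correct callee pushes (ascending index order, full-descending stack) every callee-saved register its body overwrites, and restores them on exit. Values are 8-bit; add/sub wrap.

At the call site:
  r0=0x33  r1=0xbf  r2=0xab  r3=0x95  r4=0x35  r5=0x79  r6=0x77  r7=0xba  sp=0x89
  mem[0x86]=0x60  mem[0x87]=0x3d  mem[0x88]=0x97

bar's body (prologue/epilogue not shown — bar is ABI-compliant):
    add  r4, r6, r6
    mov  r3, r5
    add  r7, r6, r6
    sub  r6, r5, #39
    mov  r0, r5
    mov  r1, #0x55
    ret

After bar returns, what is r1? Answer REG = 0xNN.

REG = 0x55

prologue: push r3 -> mem[0x88]=0x95, sp=0x88
prologue: push r6 -> mem[0x87]=0x77, sp=0x87
body[0] add  r4, r6, r6 -> r4=0xee
body[1] mov  r3, r5 -> r3=0x79
body[2] add  r7, r6, r6 -> r7=0xee
body[3] sub  r6, r5, #39 -> r6=0x52
body[4] mov  r0, r5 -> r0=0x79
body[5] mov  r1, #0x55 -> r1=0x55
epilogue: pop r6=0x77, sp=0x88
epilogue: pop r3=0x95, sp=0x89
r1 is caller-saved -> body value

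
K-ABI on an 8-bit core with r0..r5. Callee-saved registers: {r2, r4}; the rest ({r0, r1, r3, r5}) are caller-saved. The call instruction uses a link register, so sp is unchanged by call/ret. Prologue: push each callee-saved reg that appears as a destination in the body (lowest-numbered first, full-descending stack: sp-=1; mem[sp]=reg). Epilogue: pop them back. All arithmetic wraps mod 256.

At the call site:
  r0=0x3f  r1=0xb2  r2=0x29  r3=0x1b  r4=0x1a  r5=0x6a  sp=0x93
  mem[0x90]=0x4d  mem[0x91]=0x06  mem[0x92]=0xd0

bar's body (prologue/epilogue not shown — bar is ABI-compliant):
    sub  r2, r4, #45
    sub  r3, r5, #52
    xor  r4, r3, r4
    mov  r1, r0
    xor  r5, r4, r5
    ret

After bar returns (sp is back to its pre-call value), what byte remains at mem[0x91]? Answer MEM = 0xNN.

MEM = 0x1a

prologue: push r2 -> mem[0x92]=0x29, sp=0x92
prologue: push r4 -> mem[0x91]=0x1a, sp=0x91
body[0] sub  r2, r4, #45 -> r2=0xed
body[1] sub  r3, r5, #52 -> r3=0x36
body[2] xor  r4, r3, r4 -> r4=0x2c
body[3] mov  r1, r0 -> r1=0x3f
body[4] xor  r5, r4, r5 -> r5=0x46
epilogue: pop r4=0x1a, sp=0x92
epilogue: pop r2=0x29, sp=0x93
prologue pushed ['r2', 'r4'] at ['0x92', '0x91']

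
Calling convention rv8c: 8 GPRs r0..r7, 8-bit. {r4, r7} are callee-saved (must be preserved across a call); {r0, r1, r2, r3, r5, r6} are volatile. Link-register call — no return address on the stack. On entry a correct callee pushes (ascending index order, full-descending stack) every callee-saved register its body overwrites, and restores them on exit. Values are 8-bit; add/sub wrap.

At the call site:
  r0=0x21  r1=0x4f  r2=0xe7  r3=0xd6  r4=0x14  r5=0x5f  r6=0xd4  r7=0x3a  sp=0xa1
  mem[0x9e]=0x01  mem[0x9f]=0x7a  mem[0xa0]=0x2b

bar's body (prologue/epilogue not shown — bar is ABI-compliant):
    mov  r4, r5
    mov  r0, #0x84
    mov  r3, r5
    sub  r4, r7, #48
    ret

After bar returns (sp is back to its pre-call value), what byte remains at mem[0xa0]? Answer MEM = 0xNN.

MEM = 0x14

prologue: push r4 → mem[0xa0]=0x14, sp=0xa0
body[0] mov  r4, r5 → r4=0x5f
body[1] mov  r0, #0x84 → r0=0x84
body[2] mov  r3, r5 → r3=0x5f
body[3] sub  r4, r7, #48 → r4=0x0a
epilogue: pop r4=0x14, sp=0xa1
prologue pushed ['r4'] at ['0xa0']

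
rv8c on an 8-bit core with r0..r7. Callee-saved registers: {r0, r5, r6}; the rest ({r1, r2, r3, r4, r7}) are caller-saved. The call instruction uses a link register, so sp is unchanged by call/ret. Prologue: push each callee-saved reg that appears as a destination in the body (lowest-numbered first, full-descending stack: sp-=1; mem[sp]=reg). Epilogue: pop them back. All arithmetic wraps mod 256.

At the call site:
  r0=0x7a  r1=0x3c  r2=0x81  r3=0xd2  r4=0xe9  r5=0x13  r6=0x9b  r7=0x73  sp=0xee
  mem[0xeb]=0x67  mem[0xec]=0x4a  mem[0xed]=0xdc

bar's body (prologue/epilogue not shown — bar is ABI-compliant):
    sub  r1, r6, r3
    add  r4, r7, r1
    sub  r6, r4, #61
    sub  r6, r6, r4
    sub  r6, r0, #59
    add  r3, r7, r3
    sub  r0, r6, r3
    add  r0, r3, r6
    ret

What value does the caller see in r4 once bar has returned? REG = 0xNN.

prologue: push r0 → mem[0xed]=0x7a, sp=0xed
prologue: push r6 → mem[0xec]=0x9b, sp=0xec
body[0] sub  r1, r6, r3 → r1=0xc9
body[1] add  r4, r7, r1 → r4=0x3c
body[2] sub  r6, r4, #61 → r6=0xff
body[3] sub  r6, r6, r4 → r6=0xc3
body[4] sub  r6, r0, #59 → r6=0x3f
body[5] add  r3, r7, r3 → r3=0x45
body[6] sub  r0, r6, r3 → r0=0xfa
body[7] add  r0, r3, r6 → r0=0x84
epilogue: pop r6=0x9b, sp=0xed
epilogue: pop r0=0x7a, sp=0xee
r4 is caller-saved → body value

REG = 0x3c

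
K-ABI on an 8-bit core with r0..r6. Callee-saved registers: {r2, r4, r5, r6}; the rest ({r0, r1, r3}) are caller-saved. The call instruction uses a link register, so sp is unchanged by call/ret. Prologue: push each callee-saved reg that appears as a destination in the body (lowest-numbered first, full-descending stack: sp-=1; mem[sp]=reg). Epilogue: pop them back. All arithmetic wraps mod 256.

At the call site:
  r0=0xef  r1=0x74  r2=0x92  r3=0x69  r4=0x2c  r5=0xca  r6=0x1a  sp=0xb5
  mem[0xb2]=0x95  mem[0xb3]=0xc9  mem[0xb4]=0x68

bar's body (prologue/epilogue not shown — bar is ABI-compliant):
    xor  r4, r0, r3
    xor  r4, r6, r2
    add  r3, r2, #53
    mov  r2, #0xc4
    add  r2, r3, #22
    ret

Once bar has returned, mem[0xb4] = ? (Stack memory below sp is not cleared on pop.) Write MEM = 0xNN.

MEM = 0x92

prologue: push r2 → mem[0xb4]=0x92, sp=0xb4
prologue: push r4 → mem[0xb3]=0x2c, sp=0xb3
body[0] xor  r4, r0, r3 → r4=0x86
body[1] xor  r4, r6, r2 → r4=0x88
body[2] add  r3, r2, #53 → r3=0xc7
body[3] mov  r2, #0xc4 → r2=0xc4
body[4] add  r2, r3, #22 → r2=0xdd
epilogue: pop r4=0x2c, sp=0xb4
epilogue: pop r2=0x92, sp=0xb5
prologue pushed ['r2', 'r4'] at ['0xb4', '0xb3']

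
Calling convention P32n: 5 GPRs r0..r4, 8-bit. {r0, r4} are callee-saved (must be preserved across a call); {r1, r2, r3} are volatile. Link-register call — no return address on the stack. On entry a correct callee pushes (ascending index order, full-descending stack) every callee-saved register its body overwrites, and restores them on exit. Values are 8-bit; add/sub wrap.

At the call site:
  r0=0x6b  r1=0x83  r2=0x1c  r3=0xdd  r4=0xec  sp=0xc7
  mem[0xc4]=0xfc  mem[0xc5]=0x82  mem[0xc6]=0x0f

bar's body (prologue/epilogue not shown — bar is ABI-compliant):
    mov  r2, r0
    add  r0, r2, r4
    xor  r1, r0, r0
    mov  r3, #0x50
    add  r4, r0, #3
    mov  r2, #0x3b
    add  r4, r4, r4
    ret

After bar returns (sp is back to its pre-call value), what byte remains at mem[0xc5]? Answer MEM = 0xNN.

MEM = 0xec

prologue: push r0 → mem[0xc6]=0x6b, sp=0xc6
prologue: push r4 → mem[0xc5]=0xec, sp=0xc5
body[0] mov  r2, r0 → r2=0x6b
body[1] add  r0, r2, r4 → r0=0x57
body[2] xor  r1, r0, r0 → r1=0x00
body[3] mov  r3, #0x50 → r3=0x50
body[4] add  r4, r0, #3 → r4=0x5a
body[5] mov  r2, #0x3b → r2=0x3b
body[6] add  r4, r4, r4 → r4=0xb4
epilogue: pop r4=0xec, sp=0xc6
epilogue: pop r0=0x6b, sp=0xc7
prologue pushed ['r0', 'r4'] at ['0xc6', '0xc5']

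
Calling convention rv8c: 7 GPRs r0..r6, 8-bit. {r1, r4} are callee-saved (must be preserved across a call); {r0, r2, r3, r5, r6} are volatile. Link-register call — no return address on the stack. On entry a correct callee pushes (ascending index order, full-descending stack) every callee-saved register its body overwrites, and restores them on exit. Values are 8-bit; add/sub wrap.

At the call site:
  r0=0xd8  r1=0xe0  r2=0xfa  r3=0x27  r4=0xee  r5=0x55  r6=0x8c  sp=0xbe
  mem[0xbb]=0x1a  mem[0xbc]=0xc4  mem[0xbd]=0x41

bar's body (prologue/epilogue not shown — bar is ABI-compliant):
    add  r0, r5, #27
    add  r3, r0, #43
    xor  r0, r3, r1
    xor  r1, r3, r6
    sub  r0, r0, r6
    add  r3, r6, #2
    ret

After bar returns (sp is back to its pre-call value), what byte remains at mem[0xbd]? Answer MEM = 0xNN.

MEM = 0xe0

prologue: push r1 → mem[0xbd]=0xe0, sp=0xbd
body[0] add  r0, r5, #27 → r0=0x70
body[1] add  r3, r0, #43 → r3=0x9b
body[2] xor  r0, r3, r1 → r0=0x7b
body[3] xor  r1, r3, r6 → r1=0x17
body[4] sub  r0, r0, r6 → r0=0xef
body[5] add  r3, r6, #2 → r3=0x8e
epilogue: pop r1=0xe0, sp=0xbe
prologue pushed ['r1'] at ['0xbd']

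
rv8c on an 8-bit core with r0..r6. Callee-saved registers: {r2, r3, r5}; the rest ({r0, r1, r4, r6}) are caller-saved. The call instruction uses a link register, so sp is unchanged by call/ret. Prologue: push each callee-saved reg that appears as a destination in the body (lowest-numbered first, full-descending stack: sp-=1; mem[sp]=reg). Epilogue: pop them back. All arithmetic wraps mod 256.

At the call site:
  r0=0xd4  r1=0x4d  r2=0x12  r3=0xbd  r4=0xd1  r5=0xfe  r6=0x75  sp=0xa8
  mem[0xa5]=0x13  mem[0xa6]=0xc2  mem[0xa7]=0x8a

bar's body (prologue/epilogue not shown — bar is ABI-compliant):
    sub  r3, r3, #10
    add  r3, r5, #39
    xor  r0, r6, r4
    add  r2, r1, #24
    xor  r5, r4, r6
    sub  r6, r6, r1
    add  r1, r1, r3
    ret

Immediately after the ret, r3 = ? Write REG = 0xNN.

prologue: push r2 -> mem[0xa7]=0x12, sp=0xa7
prologue: push r3 -> mem[0xa6]=0xbd, sp=0xa6
prologue: push r5 -> mem[0xa5]=0xfe, sp=0xa5
body[0] sub  r3, r3, #10 -> r3=0xb3
body[1] add  r3, r5, #39 -> r3=0x25
body[2] xor  r0, r6, r4 -> r0=0xa4
body[3] add  r2, r1, #24 -> r2=0x65
body[4] xor  r5, r4, r6 -> r5=0xa4
body[5] sub  r6, r6, r1 -> r6=0x28
body[6] add  r1, r1, r3 -> r1=0x72
epilogue: pop r5=0xfe, sp=0xa6
epilogue: pop r3=0xbd, sp=0xa7
epilogue: pop r2=0x12, sp=0xa8
r3 is callee-saved -> restored

REG = 0xbd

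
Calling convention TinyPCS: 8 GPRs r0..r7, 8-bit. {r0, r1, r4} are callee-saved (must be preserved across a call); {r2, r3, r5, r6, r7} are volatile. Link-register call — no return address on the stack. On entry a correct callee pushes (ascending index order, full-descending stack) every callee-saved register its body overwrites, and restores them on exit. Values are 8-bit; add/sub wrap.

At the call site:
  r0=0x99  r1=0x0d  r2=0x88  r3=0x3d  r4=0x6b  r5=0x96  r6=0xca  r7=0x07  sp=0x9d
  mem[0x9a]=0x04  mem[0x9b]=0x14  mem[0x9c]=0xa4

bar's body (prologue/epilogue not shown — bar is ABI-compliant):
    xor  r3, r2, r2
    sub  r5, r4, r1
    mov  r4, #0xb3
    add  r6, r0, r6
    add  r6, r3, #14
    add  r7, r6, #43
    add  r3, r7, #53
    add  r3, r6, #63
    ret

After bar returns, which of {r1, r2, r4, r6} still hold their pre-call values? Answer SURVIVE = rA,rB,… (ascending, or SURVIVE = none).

SURVIVE = r1,r2,r4

prologue: push r4 → mem[0x9c]=0x6b, sp=0x9c
body[0] xor  r3, r2, r2 → r3=0x00
body[1] sub  r5, r4, r1 → r5=0x5e
body[2] mov  r4, #0xb3 → r4=0xb3
body[3] add  r6, r0, r6 → r6=0x63
body[4] add  r6, r3, #14 → r6=0x0e
body[5] add  r7, r6, #43 → r7=0x39
body[6] add  r3, r7, #53 → r3=0x6e
body[7] add  r3, r6, #63 → r3=0x4d
epilogue: pop r4=0x6b, sp=0x9d
r1: callee-saved, written=False
r2: caller-saved, written=False
r4: callee-saved, written=True
r6: caller-saved, written=True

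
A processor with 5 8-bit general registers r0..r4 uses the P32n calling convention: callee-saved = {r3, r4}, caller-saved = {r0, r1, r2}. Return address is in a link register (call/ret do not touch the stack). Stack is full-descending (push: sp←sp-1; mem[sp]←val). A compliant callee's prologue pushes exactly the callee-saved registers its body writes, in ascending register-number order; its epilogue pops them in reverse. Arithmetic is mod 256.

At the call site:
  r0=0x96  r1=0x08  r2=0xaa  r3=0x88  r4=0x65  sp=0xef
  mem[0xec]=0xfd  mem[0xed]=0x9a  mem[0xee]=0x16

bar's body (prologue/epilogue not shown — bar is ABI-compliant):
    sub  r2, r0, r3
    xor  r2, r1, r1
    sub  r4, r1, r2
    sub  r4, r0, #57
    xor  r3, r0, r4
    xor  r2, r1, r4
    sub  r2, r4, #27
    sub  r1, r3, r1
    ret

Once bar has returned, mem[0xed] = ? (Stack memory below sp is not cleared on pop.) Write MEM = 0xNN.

MEM = 0x65

prologue: push r3 -> mem[0xee]=0x88, sp=0xee
prologue: push r4 -> mem[0xed]=0x65, sp=0xed
body[0] sub  r2, r0, r3 -> r2=0x0e
body[1] xor  r2, r1, r1 -> r2=0x00
body[2] sub  r4, r1, r2 -> r4=0x08
body[3] sub  r4, r0, #57 -> r4=0x5d
body[4] xor  r3, r0, r4 -> r3=0xcb
body[5] xor  r2, r1, r4 -> r2=0x55
body[6] sub  r2, r4, #27 -> r2=0x42
body[7] sub  r1, r3, r1 -> r1=0xc3
epilogue: pop r4=0x65, sp=0xee
epilogue: pop r3=0x88, sp=0xef
prologue pushed ['r3', 'r4'] at ['0xee', '0xed']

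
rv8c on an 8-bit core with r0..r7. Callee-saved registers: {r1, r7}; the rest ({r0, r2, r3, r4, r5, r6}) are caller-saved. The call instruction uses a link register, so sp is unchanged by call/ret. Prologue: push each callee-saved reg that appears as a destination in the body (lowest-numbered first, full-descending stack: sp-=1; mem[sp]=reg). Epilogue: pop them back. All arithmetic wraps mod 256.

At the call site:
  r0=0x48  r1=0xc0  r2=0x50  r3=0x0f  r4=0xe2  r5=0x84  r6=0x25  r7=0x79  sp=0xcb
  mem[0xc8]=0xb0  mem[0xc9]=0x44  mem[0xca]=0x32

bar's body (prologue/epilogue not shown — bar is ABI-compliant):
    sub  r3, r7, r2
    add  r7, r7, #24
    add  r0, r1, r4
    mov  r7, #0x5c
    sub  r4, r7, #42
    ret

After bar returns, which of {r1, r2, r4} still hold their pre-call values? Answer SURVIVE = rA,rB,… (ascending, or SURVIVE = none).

SURVIVE = r1,r2

prologue: push r7 → mem[0xca]=0x79, sp=0xca
body[0] sub  r3, r7, r2 → r3=0x29
body[1] add  r7, r7, #24 → r7=0x91
body[2] add  r0, r1, r4 → r0=0xa2
body[3] mov  r7, #0x5c → r7=0x5c
body[4] sub  r4, r7, #42 → r4=0x32
epilogue: pop r7=0x79, sp=0xcb
r1: callee-saved, written=False
r2: caller-saved, written=False
r4: caller-saved, written=True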